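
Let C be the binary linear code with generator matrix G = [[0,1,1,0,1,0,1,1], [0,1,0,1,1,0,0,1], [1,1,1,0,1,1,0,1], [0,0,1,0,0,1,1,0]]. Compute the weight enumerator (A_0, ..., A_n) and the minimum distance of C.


Weight distribution: A_0 = 1, A_2 = 2, A_3 = 4, A_4 = 3, A_5 = 2, A_6 = 2, A_7 = 2. Minimum distance d = 2.

Enumerate all 2^4 = 16 messages m ∈ F_2^4.
For each, compute codeword c = mG in F_2^8, then tally its weight.
  m = 0000 → c = 00000000, weight = 0.
  m = 1000 → c = 01101011, weight = 5.
  m = 0100 → c = 01011001, weight = 4.
  m = 1100 → c = 00110010, weight = 3.
  m = 0010 → c = 11101101, weight = 6.
  m = 1010 → c = 10000110, weight = 3.
  m = 0110 → c = 10110100, weight = 4.
  m = 1110 → c = 11011111, weight = 7.
  m = 0001 → c = 00100110, weight = 3.
  m = 1001 → c = 01001101, weight = 4.
  m = 0101 → c = 01111111, weight = 7.
  m = 1101 → c = 00010100, weight = 2.
  m = 0011 → c = 11001011, weight = 5.
  m = 1011 → c = 10100000, weight = 2.
  m = 0111 → c = 10010010, weight = 3.
  m = 1111 → c = 11111001, weight = 6.
Tally weights:
  weight 0: 1 codewords.
  weight 2: 2 codewords.
  weight 3: 4 codewords.
  weight 4: 3 codewords.
  weight 5: 2 codewords.
  weight 6: 2 codewords.
  weight 7: 2 codewords.
Minimum distance d = smallest w > 0 with A_w > 0 = 2.
Sanity: Σ A_w = 16 = 2^4 = 16 ✓.


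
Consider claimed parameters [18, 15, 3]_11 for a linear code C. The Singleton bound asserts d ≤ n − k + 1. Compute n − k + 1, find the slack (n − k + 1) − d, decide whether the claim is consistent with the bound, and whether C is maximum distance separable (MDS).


Singleton RHS = n − k + 1 = 4, slack = 1, bound satisfied, not MDS.

Singleton bound: d ≤ n − k + 1.
Here n = 18, k = 15, so n − k + 1 = 4.
Given d = 3, check d ≤ 4: YES.
Slack = (n − k + 1) − d = 1.
The code is NOT MDS (slack = 1 > 0).
Description: the claimed parameters are [18, 15, 3]_11; such a code would be non-MDS.


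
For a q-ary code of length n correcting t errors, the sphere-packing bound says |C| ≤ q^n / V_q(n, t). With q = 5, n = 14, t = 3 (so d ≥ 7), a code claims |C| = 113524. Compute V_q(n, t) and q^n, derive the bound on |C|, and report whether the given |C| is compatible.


V_q(n, t) = 24809, q^n = 6103515625, Hamming bound = 246020, |C| = 113524 ≤ bound (satisfied).

Step 1: Compute V_q(n, t) = Σ_{j=0}^3 C(n, j) (q−1)^j.
  j = 0: C(14,0)·(4)^0 = 1·1 = 1.
  j = 1: C(14,1)·(4)^1 = 14·4 = 56.
  j = 2: C(14,2)·(4)^2 = 91·16 = 1456.
  j = 3: C(14,3)·(4)^3 = 364·64 = 23296.
  V_q(n, t) = 1 + 56 + 1456 + 23296 = 24809.
Step 2: q^n = 5^14 = 6103515625.
Step 3: Hamming bound ⌊q^n / V_q(n,t)⌋ = ⌊6103515625/24809⌋ = 246020.
Step 4: Compare |C| = 113524 to 246020: satisfied.
The claimed |C| lies below the Hamming bound.


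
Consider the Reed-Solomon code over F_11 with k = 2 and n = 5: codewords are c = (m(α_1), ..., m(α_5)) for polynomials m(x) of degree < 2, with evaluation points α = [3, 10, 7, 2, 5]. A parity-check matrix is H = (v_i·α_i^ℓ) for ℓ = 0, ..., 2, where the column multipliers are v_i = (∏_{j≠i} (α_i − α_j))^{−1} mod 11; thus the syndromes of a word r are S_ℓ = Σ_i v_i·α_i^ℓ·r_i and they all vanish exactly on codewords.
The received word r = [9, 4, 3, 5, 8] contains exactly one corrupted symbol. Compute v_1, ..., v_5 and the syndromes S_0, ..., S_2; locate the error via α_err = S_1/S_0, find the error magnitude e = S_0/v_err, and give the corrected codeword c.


S = (7, 2, 10), error at position 5, error magnitude e = 2, c = [9, 4, 3, 5, 6].

Step 1: column multipliers v_i = (∏_{j≠i}(α_i − α_j))^{−1} mod 11.
  i = 1 (α = 3): (3−10)(3−7)(3−2)(3−5) = (−7)·(−4)·1·(−2) = −56 ≡ 10, so v_1 = 10^{−1} = 10 (mod 11).
  i = 2 (α = 10): (10−3)(10−7)(10−2)(10−5) = 7·3·8·5 = 840 ≡ 4, so v_2 = 4^{−1} = 3 (mod 11).
  i = 3 (α = 7): (7−3)(7−10)(7−2)(7−5) = 4·(−3)·5·2 = −120 ≡ 1, so v_3 = 1^{−1} = 1 (mod 11).
  i = 4 (α = 2): (2−3)(2−10)(2−7)(2−5) = (−1)·(−8)·(−5)·(−3) = 120 ≡ 10, so v_4 = 10^{−1} = 10 (mod 11).
  i = 5 (α = 5): (5−3)(5−10)(5−7)(5−2) = 2·(−5)·(−2)·3 = 60 ≡ 5, so v_5 = 5^{−1} = 9 (mod 11).
  v = [10, 3, 1, 10, 9].
Step 2: syndromes of r = [9, 4, 3, 5, 8] (all sums mod 11).
  S_0 = Σ v_i r_i = 10·9 + 3·4 + 1·3 + 10·5 + 9·8 = 227 ≡ 7.
  S_1 = Σ v_i α_i r_i = 10·3·9 + 3·10·4 + 1·7·3 + 10·2·5 + 9·5·8 = 871 ≡ 2.
  α_i^2 mod 11 = [9, 1, 5, 4, 3].
  S_2 = Σ v_i α_i^2 r_i = 10·9·9 + 3·1·4 + 1·5·3 + 10·4·5 + 9·3·8 = 1253 ≡ 10.
  S = (7, 2, 10) ≠ 0, so r is not a codeword (an error is present).
Step 3: locate the error. For a single error e at position i, S_ℓ = v_i·e·α_i^ℓ, so α_err = S_1/S_0.
  S_0^{−1} = 7^{−1} = 8 (mod 11), so α_err = 2·8 = 16 ≡ 5 = α_5. Error position i = 5.
  Consistency check: S_2/S_1 = 10·6 = 60 ≡ 5 = α_err ✓ (single-error assumption holds).
Step 4: error magnitude e = S_0/v_5 = S_0·∏_{j≠5}(α_5 − α_j) = 7·5 = 35 ≡ 2 (mod 11).
Step 5: correct position 5: c_5 = r_5 − e = 8 − 2 ≡ 6 (mod 11). Hence c = [9, 4, 3, 5, 6].
  Check: interpolating c through the α_i gives m(x) = 8 + 4·x (degree < 2) with m(α_i) = c_i for every i, so c is indeed a codeword.


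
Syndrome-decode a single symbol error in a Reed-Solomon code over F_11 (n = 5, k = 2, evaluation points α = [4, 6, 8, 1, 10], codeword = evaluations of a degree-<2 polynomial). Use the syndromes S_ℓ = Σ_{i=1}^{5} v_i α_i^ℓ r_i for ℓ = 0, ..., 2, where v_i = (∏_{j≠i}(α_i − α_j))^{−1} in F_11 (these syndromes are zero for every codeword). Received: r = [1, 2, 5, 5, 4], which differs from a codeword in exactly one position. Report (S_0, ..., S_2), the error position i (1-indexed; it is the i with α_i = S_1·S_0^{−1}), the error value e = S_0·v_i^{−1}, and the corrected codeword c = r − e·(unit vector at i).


S = (10, 3, 2), error at position 3, error magnitude e = 2, c = [1, 2, 3, 5, 4].

Step 1: column multipliers v_i = (∏_{j≠i}(α_i − α_j))^{−1} mod 11.
  i = 1 (α = 4): (4−6)(4−8)(4−1)(4−10) = (−2)·(−4)·3·(−6) = −144 ≡ 10, so v_1 = 10^{−1} = 10 (mod 11).
  i = 2 (α = 6): (6−4)(6−8)(6−1)(6−10) = 2·(−2)·5·(−4) = 80 ≡ 3, so v_2 = 3^{−1} = 4 (mod 11).
  i = 3 (α = 8): (8−4)(8−6)(8−1)(8−10) = 4·2·7·(−2) = −112 ≡ 9, so v_3 = 9^{−1} = 5 (mod 11).
  i = 4 (α = 1): (1−4)(1−6)(1−8)(1−10) = (−3)·(−5)·(−7)·(−9) = 945 ≡ 10, so v_4 = 10^{−1} = 10 (mod 11).
  i = 5 (α = 10): (10−4)(10−6)(10−8)(10−1) = 6·4·2·9 = 432 ≡ 3, so v_5 = 3^{−1} = 4 (mod 11).
  v = [10, 4, 5, 10, 4].
Step 2: syndromes of r = [1, 2, 5, 5, 4] (all sums mod 11).
  S_0 = Σ v_i r_i = 10·1 + 4·2 + 5·5 + 10·5 + 4·4 = 109 ≡ 10.
  S_1 = Σ v_i α_i r_i = 10·4·1 + 4·6·2 + 5·8·5 + 10·1·5 + 4·10·4 = 498 ≡ 3.
  α_i^2 mod 11 = [5, 3, 9, 1, 1].
  S_2 = Σ v_i α_i^2 r_i = 10·5·1 + 4·3·2 + 5·9·5 + 10·1·5 + 4·1·4 = 365 ≡ 2.
  S = (10, 3, 2) ≠ 0, so r is not a codeword (an error is present).
Step 3: locate the error. For a single error e at position i, S_ℓ = v_i·e·α_i^ℓ, so α_err = S_1/S_0.
  S_0^{−1} = 10^{−1} = 10 (mod 11), so α_err = 3·10 = 30 ≡ 8 = α_3. Error position i = 3.
  Consistency check: S_2/S_1 = 2·4 = 8 ≡ 8 = α_err ✓ (single-error assumption holds).
Step 4: error magnitude e = S_0/v_3 = S_0·∏_{j≠3}(α_3 − α_j) = 10·9 = 90 ≡ 2 (mod 11).
Step 5: correct position 3: c_3 = r_3 − e = 5 − 2 ≡ 3 (mod 11). Hence c = [1, 2, 3, 5, 4].
  Check: interpolating c through the α_i gives m(x) = 10 + 6·x (degree < 2) with m(α_i) = c_i for every i, so c is indeed a codeword.


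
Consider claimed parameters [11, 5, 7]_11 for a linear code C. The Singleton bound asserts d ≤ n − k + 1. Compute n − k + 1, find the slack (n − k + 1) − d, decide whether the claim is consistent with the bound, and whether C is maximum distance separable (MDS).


Singleton RHS = n − k + 1 = 7, slack = 0, bound satisfied, MDS.

Singleton bound: d ≤ n − k + 1.
Here n = 11, k = 5, so n − k + 1 = 7.
Given d = 7, check d ≤ 7: YES.
Slack = (n − k + 1) − d = 0.
The code is MDS (slack = 0).
Description: the claimed parameters are [11, 5, 7]_11; such a code would be MDS (meets Singleton bound).


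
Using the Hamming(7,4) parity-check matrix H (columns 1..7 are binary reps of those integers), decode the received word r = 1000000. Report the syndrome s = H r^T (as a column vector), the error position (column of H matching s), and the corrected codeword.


s = (0, 0, 1)^T, error position = 1, corrected codeword c = 0000000

Compute s = H r^T mod 2 one row at a time:
  s_1 = 0 + 0 + 0 + 0 = 0 ≡ 0 (mod 2).
  s_2 = 0 + 0 + 0 + 0 = 0 ≡ 0 (mod 2).
  s_3 = 1 + 0 + 0 + 0 = 1 ≡ 1 (mod 2).
s = (0, 0, 1)^T — this equals column 1 of H (binary 001), so error is at position 1.
Correct: flip bit 1 of r = 1000000 to get c = 0000000.


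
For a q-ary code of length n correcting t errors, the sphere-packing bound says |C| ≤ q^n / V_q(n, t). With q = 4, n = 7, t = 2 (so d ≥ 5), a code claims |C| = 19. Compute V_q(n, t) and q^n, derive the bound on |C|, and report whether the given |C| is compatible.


V_q(n, t) = 211, q^n = 16384, Hamming bound = 77, |C| = 19 ≤ bound (satisfied).

Step 1: Compute V_q(n, t) = Σ_{j=0}^2 C(n, j) (q−1)^j.
  j = 0: C(7,0)·(3)^0 = 1·1 = 1.
  j = 1: C(7,1)·(3)^1 = 7·3 = 21.
  j = 2: C(7,2)·(3)^2 = 21·9 = 189.
  V_q(n, t) = 1 + 21 + 189 = 211.
Step 2: q^n = 4^7 = 16384.
Step 3: Hamming bound ⌊q^n / V_q(n,t)⌋ = ⌊16384/211⌋ = 77.
Step 4: Compare |C| = 19 to 77: satisfied.
The claimed |C| lies below the Hamming bound.


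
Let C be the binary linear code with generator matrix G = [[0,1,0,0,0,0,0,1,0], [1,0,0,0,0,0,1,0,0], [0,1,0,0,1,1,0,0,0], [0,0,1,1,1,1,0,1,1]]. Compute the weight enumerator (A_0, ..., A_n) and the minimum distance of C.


Weight distribution: A_0 = 1, A_2 = 2, A_3 = 3, A_4 = 1, A_5 = 4, A_6 = 2, A_7 = 1, A_8 = 2. Minimum distance d = 2.

Enumerate all 2^4 = 16 messages m ∈ F_2^4.
For each, compute codeword c = mG in F_2^9, then tally its weight.
  m = 0000 → c = 000000000, weight = 0.
  m = 1000 → c = 010000010, weight = 2.
  m = 0100 → c = 100000100, weight = 2.
  m = 1100 → c = 110000110, weight = 4.
  m = 0010 → c = 010011000, weight = 3.
  m = 1010 → c = 000011010, weight = 3.
  m = 0110 → c = 110011100, weight = 5.
  m = 1110 → c = 100011110, weight = 5.
  m = 0001 → c = 001111011, weight = 6.
  m = 1001 → c = 011111001, weight = 6.
  m = 0101 → c = 101111111, weight = 8.
  m = 1101 → c = 111111101, weight = 8.
  m = 0011 → c = 011100011, weight = 5.
  m = 1011 → c = 001100001, weight = 3.
  m = 0111 → c = 111100111, weight = 7.
  m = 1111 → c = 101100101, weight = 5.
Tally weights:
  weight 0: 1 codewords.
  weight 2: 2 codewords.
  weight 3: 3 codewords.
  weight 4: 1 codewords.
  weight 5: 4 codewords.
  weight 6: 2 codewords.
  weight 7: 1 codewords.
  weight 8: 2 codewords.
Minimum distance d = smallest w > 0 with A_w > 0 = 2.
Sanity: Σ A_w = 16 = 2^4 = 16 ✓.


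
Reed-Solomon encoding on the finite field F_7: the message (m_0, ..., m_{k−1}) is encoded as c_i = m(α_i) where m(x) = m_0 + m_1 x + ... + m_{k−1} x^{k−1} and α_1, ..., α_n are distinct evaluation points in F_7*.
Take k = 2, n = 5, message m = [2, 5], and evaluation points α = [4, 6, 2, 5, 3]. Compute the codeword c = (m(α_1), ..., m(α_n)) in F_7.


c = [1, 4, 5, 6, 3]

Message polynomial: m(x) = 2 + 5·x (mod 7).
For each evaluation point α_i, compute m(α_i) mod 7:
  α_1 = 4: Horner steps 5 → 1, so m(4) = 1.
  α_2 = 6: Horner steps 5 → 4, so m(6) = 4.
  α_3 = 2: Horner steps 5 → 5, so m(2) = 5.
  α_4 = 5: Horner steps 5 → 6, so m(5) = 6.
  α_5 = 3: Horner steps 5 → 3, so m(3) = 3.
Codeword c = [1, 4, 5, 6, 3] ∈ F_7^5.


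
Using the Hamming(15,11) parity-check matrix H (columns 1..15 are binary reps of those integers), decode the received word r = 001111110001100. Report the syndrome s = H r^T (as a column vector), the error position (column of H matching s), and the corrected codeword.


s = (1, 0, 1, 0)^T, error position = 10, corrected codeword c = 001111110101100

Compute s = H r^T mod 2 one row at a time:
  s_1 = 1 + 0 + 0 + 0 + 1 + 1 + 0 + 0 = 3 ≡ 1 (mod 2).
  s_2 = 1 + 1 + 1 + 1 + 1 + 1 + 0 + 0 = 6 ≡ 0 (mod 2).
  s_3 = 0 + 1 + 1 + 1 + 0 + 0 + 0 + 0 = 3 ≡ 1 (mod 2).
  s_4 = 0 + 1 + 1 + 1 + 0 + 0 + 1 + 0 = 4 ≡ 0 (mod 2).
s = (1, 0, 1, 0)^T — this equals column 10 of H (binary 1010), so error is at position 10.
Correct: flip bit 10 of r = 001111110001100 to get c = 001111110101100.


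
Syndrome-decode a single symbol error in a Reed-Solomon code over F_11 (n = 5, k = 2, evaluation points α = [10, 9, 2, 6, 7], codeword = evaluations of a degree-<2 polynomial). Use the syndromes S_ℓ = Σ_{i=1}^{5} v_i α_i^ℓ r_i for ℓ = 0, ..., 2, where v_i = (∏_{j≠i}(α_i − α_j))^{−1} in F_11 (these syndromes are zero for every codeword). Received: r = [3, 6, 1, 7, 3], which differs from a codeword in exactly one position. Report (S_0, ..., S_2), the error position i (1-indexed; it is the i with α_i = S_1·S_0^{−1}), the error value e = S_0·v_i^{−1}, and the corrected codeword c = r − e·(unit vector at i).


S = (7, 4, 7), error at position 1, error magnitude e = 1, c = [2, 6, 1, 7, 3].

Step 1: column multipliers v_i = (∏_{j≠i}(α_i − α_j))^{−1} mod 11.
  i = 1 (α = 10): (10−9)(10−2)(10−6)(10−7) = 1·8·4·3 = 96 ≡ 8, so v_1 = 8^{−1} = 7 (mod 11).
  i = 2 (α = 9): (9−10)(9−2)(9−6)(9−7) = (−1)·7·3·2 = −42 ≡ 2, so v_2 = 2^{−1} = 6 (mod 11).
  i = 3 (α = 2): (2−10)(2−9)(2−6)(2−7) = (−8)·(−7)·(−4)·(−5) = 1120 ≡ 9, so v_3 = 9^{−1} = 5 (mod 11).
  i = 4 (α = 6): (6−10)(6−9)(6−2)(6−7) = (−4)·(−3)·4·(−1) = −48 ≡ 7, so v_4 = 7^{−1} = 8 (mod 11).
  i = 5 (α = 7): (7−10)(7−9)(7−2)(7−6) = (−3)·(−2)·5·1 = 30 ≡ 8, so v_5 = 8^{−1} = 7 (mod 11).
  v = [7, 6, 5, 8, 7].
Step 2: syndromes of r = [3, 6, 1, 7, 3] (all sums mod 11).
  S_0 = Σ v_i r_i = 7·3 + 6·6 + 5·1 + 8·7 + 7·3 = 139 ≡ 7.
  S_1 = Σ v_i α_i r_i = 7·10·3 + 6·9·6 + 5·2·1 + 8·6·7 + 7·7·3 = 1027 ≡ 4.
  α_i^2 mod 11 = [1, 4, 4, 3, 5].
  S_2 = Σ v_i α_i^2 r_i = 7·1·3 + 6·4·6 + 5·4·1 + 8·3·7 + 7·5·3 = 458 ≡ 7.
  S = (7, 4, 7) ≠ 0, so r is not a codeword (an error is present).
Step 3: locate the error. For a single error e at position i, S_ℓ = v_i·e·α_i^ℓ, so α_err = S_1/S_0.
  S_0^{−1} = 7^{−1} = 8 (mod 11), so α_err = 4·8 = 32 ≡ 10 = α_1. Error position i = 1.
  Consistency check: S_2/S_1 = 7·3 = 21 ≡ 10 = α_err ✓ (single-error assumption holds).
Step 4: error magnitude e = S_0/v_1 = S_0·∏_{j≠1}(α_1 − α_j) = 7·8 = 56 ≡ 1 (mod 11).
Step 5: correct position 1: c_1 = r_1 − e = 3 − 1 ≡ 2 (mod 11). Hence c = [2, 6, 1, 7, 3].
  Check: interpolating c through the α_i gives m(x) = 9 + 7·x (degree < 2) with m(α_i) = c_i for every i, so c is indeed a codeword.


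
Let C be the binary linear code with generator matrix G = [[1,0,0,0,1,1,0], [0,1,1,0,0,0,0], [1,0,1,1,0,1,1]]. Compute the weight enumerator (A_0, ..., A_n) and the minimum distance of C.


Weight distribution: A_0 = 1, A_2 = 1, A_3 = 1, A_4 = 2, A_5 = 3. Minimum distance d = 2.

Enumerate all 2^3 = 8 messages m ∈ F_2^3.
For each, compute codeword c = mG in F_2^7, then tally its weight.
  m = 000 → c = 0000000, weight = 0.
  m = 100 → c = 1000110, weight = 3.
  m = 010 → c = 0110000, weight = 2.
  m = 110 → c = 1110110, weight = 5.
  m = 001 → c = 1011011, weight = 5.
  m = 101 → c = 0011101, weight = 4.
  m = 011 → c = 1101011, weight = 5.
  m = 111 → c = 0101101, weight = 4.
Tally weights:
  weight 0: 1 codewords.
  weight 2: 1 codewords.
  weight 3: 1 codewords.
  weight 4: 2 codewords.
  weight 5: 3 codewords.
Minimum distance d = smallest w > 0 with A_w > 0 = 2.
Sanity: Σ A_w = 8 = 2^3 = 8 ✓.


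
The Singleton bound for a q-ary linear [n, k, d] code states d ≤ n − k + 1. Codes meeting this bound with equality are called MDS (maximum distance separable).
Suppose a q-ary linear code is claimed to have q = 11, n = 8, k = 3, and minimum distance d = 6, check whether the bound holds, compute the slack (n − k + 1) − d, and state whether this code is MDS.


Singleton RHS = n − k + 1 = 6, slack = 0, bound satisfied, MDS.

Singleton bound: d ≤ n − k + 1.
Here n = 8, k = 3, so n − k + 1 = 6.
Given d = 6, check d ≤ 6: YES.
Slack = (n − k + 1) − d = 0.
The code is MDS (slack = 0).
Description: the claimed parameters are [8, 3, 6]_11; such a code would be MDS (meets Singleton bound).


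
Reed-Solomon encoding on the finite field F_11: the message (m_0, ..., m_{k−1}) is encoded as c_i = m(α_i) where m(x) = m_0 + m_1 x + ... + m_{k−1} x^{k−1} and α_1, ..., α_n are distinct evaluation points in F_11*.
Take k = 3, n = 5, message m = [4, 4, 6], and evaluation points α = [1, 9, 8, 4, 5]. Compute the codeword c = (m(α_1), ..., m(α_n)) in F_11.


c = [3, 9, 2, 6, 9]

Message polynomial: m(x) = 4 + 4·x + 6·x^2 (mod 11).
For each evaluation point α_i, compute m(α_i) mod 11:
  α_1 = 1: Horner steps 6 → 10 → 3, so m(1) = 3.
  α_2 = 9: Horner steps 6 → 3 → 9, so m(9) = 9.
  α_3 = 8: Horner steps 6 → 8 → 2, so m(8) = 2.
  α_4 = 4: Horner steps 6 → 6 → 6, so m(4) = 6.
  α_5 = 5: Horner steps 6 → 1 → 9, so m(5) = 9.
Codeword c = [3, 9, 2, 6, 9] ∈ F_11^5.


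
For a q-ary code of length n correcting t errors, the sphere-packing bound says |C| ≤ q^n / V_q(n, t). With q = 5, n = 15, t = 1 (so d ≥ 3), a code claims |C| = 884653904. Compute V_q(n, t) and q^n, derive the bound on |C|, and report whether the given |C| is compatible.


V_q(n, t) = 61, q^n = 30517578125, Hamming bound = 500288165, |C| = 884653904 > bound (violated).

Step 1: Compute V_q(n, t) = Σ_{j=0}^1 C(n, j) (q−1)^j.
  j = 0: C(15,0)·(4)^0 = 1·1 = 1.
  j = 1: C(15,1)·(4)^1 = 15·4 = 60.
  V_q(n, t) = 1 + 60 = 61.
Step 2: q^n = 5^15 = 30517578125.
Step 3: Hamming bound ⌊q^n / V_q(n,t)⌋ = ⌊30517578125/61⌋ = 500288165.
Step 4: Compare |C| = 884653904 to 500288165: violated.
The claimed |C| lies above the Hamming bound, so no 5-ary code of length 15 with d ≥ 3 can have 884653904 codewords.


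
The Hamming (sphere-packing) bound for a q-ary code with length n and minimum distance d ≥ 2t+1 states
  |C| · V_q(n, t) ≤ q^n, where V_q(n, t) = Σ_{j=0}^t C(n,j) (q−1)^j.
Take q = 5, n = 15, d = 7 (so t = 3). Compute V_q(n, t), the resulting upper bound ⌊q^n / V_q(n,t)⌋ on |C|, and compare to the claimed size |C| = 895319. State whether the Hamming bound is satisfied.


V_q(n, t) = 30861, q^n = 30517578125, Hamming bound = 988871, |C| = 895319 ≤ bound (satisfied).

Step 1: Compute V_q(n, t) = Σ_{j=0}^3 C(n, j) (q−1)^j.
  j = 0: C(15,0)·(4)^0 = 1·1 = 1.
  j = 1: C(15,1)·(4)^1 = 15·4 = 60.
  j = 2: C(15,2)·(4)^2 = 105·16 = 1680.
  j = 3: C(15,3)·(4)^3 = 455·64 = 29120.
  V_q(n, t) = 1 + 60 + 1680 + 29120 = 30861.
Step 2: q^n = 5^15 = 30517578125.
Step 3: Hamming bound ⌊q^n / V_q(n,t)⌋ = ⌊30517578125/30861⌋ = 988871.
Step 4: Compare |C| = 895319 to 988871: satisfied.
The claimed |C| lies below the Hamming bound.


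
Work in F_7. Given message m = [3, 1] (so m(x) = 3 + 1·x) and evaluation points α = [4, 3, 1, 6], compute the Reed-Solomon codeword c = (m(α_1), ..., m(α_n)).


c = [0, 6, 4, 2]

Message polynomial: m(x) = 3 + 1·x (mod 7).
For each evaluation point α_i, compute m(α_i) mod 7:
  α_1 = 4: Horner steps 1 → 0, so m(4) = 0.
  α_2 = 3: Horner steps 1 → 6, so m(3) = 6.
  α_3 = 1: Horner steps 1 → 4, so m(1) = 4.
  α_4 = 6: Horner steps 1 → 2, so m(6) = 2.
Codeword c = [0, 6, 4, 2] ∈ F_7^4.


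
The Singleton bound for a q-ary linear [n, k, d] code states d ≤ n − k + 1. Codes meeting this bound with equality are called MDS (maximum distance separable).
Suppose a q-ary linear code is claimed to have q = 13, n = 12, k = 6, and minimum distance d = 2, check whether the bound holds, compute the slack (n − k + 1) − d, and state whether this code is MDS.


Singleton RHS = n − k + 1 = 7, slack = 5, bound satisfied, not MDS.

Singleton bound: d ≤ n − k + 1.
Here n = 12, k = 6, so n − k + 1 = 7.
Given d = 2, check d ≤ 7: YES.
Slack = (n − k + 1) − d = 5.
The code is NOT MDS (slack = 5 > 0).
Description: the claimed parameters are [12, 6, 2]_13; such a code would be non-MDS.


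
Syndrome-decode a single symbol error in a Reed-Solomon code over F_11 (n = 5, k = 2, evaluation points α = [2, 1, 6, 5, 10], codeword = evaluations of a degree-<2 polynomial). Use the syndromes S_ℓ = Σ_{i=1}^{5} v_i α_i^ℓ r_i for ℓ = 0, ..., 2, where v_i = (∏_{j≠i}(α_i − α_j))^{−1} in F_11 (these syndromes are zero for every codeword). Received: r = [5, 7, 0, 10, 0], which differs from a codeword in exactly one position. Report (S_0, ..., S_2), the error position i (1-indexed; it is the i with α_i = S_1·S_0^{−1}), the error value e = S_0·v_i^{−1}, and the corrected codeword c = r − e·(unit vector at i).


S = (10, 5, 8), error at position 3, error magnitude e = 3, c = [5, 7, 8, 10, 0].

Step 1: column multipliers v_i = (∏_{j≠i}(α_i − α_j))^{−1} mod 11.
  i = 1 (α = 2): (2−1)(2−6)(2−5)(2−10) = 1·(−4)·(−3)·(−8) = −96 ≡ 3, so v_1 = 3^{−1} = 4 (mod 11).
  i = 2 (α = 1): (1−2)(1−6)(1−5)(1−10) = (−1)·(−5)·(−4)·(−9) = 180 ≡ 4, so v_2 = 4^{−1} = 3 (mod 11).
  i = 3 (α = 6): (6−2)(6−1)(6−5)(6−10) = 4·5·1·(−4) = −80 ≡ 8, so v_3 = 8^{−1} = 7 (mod 11).
  i = 4 (α = 5): (5−2)(5−1)(5−6)(5−10) = 3·4·(−1)·(−5) = 60 ≡ 5, so v_4 = 5^{−1} = 9 (mod 11).
  i = 5 (α = 10): (10−2)(10−1)(10−6)(10−5) = 8·9·4·5 = 1440 ≡ 10, so v_5 = 10^{−1} = 10 (mod 11).
  v = [4, 3, 7, 9, 10].
Step 2: syndromes of r = [5, 7, 0, 10, 0] (all sums mod 11).
  S_0 = Σ v_i r_i = 4·5 + 3·7 + 7·0 + 9·10 + 10·0 = 131 ≡ 10.
  S_1 = Σ v_i α_i r_i = 4·2·5 + 3·1·7 + 7·6·0 + 9·5·10 + 10·10·0 = 511 ≡ 5.
  α_i^2 mod 11 = [4, 1, 3, 3, 1].
  S_2 = Σ v_i α_i^2 r_i = 4·4·5 + 3·1·7 + 7·3·0 + 9·3·10 + 10·1·0 = 371 ≡ 8.
  S = (10, 5, 8) ≠ 0, so r is not a codeword (an error is present).
Step 3: locate the error. For a single error e at position i, S_ℓ = v_i·e·α_i^ℓ, so α_err = S_1/S_0.
  S_0^{−1} = 10^{−1} = 10 (mod 11), so α_err = 5·10 = 50 ≡ 6 = α_3. Error position i = 3.
  Consistency check: S_2/S_1 = 8·9 = 72 ≡ 6 = α_err ✓ (single-error assumption holds).
Step 4: error magnitude e = S_0/v_3 = S_0·∏_{j≠3}(α_3 − α_j) = 10·8 = 80 ≡ 3 (mod 11).
Step 5: correct position 3: c_3 = r_3 − e = 0 − 3 ≡ 8 (mod 11). Hence c = [5, 7, 8, 10, 0].
  Check: interpolating c through the α_i gives m(x) = 9 + 9·x (degree < 2) with m(α_i) = c_i for every i, so c is indeed a codeword.


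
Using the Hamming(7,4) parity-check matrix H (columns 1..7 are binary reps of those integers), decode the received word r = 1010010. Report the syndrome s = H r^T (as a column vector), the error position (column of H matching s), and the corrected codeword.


s = (1, 0, 0)^T, error position = 4, corrected codeword c = 1011010

Compute s = H r^T mod 2 one row at a time:
  s_1 = 0 + 0 + 1 + 0 = 1 ≡ 1 (mod 2).
  s_2 = 0 + 1 + 1 + 0 = 2 ≡ 0 (mod 2).
  s_3 = 1 + 1 + 0 + 0 = 2 ≡ 0 (mod 2).
s = (1, 0, 0)^T — this equals column 4 of H (binary 100), so error is at position 4.
Correct: flip bit 4 of r = 1010010 to get c = 1011010.


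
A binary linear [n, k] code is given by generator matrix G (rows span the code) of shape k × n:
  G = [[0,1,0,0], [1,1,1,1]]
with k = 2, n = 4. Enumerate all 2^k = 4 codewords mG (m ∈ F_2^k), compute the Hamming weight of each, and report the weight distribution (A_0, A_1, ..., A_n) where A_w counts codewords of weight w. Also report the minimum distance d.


Weight distribution: A_0 = 1, A_1 = 1, A_3 = 1, A_4 = 1. Minimum distance d = 1.

Enumerate all 2^2 = 4 messages m ∈ F_2^2.
For each, compute codeword c = mG in F_2^4, then tally its weight.
  m = 00 → c = 0000, weight = 0.
  m = 10 → c = 0100, weight = 1.
  m = 01 → c = 1111, weight = 4.
  m = 11 → c = 1011, weight = 3.
Tally weights:
  weight 0: 1 codewords.
  weight 1: 1 codewords.
  weight 3: 1 codewords.
  weight 4: 1 codewords.
Minimum distance d = smallest w > 0 with A_w > 0 = 1.
Sanity: Σ A_w = 4 = 2^2 = 4 ✓.


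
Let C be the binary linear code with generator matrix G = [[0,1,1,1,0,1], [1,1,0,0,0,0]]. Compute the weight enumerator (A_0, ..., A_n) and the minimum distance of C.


Weight distribution: A_0 = 1, A_2 = 1, A_4 = 2. Minimum distance d = 2.

Enumerate all 2^2 = 4 messages m ∈ F_2^2.
For each, compute codeword c = mG in F_2^6, then tally its weight.
  m = 00 → c = 000000, weight = 0.
  m = 10 → c = 011101, weight = 4.
  m = 01 → c = 110000, weight = 2.
  m = 11 → c = 101101, weight = 4.
Tally weights:
  weight 0: 1 codewords.
  weight 2: 1 codewords.
  weight 4: 2 codewords.
Minimum distance d = smallest w > 0 with A_w > 0 = 2.
Sanity: Σ A_w = 4 = 2^2 = 4 ✓.


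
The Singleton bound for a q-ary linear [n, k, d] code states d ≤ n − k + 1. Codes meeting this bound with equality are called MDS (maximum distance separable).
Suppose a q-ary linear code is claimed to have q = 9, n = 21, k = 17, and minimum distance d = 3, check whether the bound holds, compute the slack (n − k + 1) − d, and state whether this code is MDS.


Singleton RHS = n − k + 1 = 5, slack = 2, bound satisfied, not MDS.

Singleton bound: d ≤ n − k + 1.
Here n = 21, k = 17, so n − k + 1 = 5.
Given d = 3, check d ≤ 5: YES.
Slack = (n − k + 1) − d = 2.
The code is NOT MDS (slack = 2 > 0).
Description: the claimed parameters are [21, 17, 3]_9; such a code would be non-MDS.


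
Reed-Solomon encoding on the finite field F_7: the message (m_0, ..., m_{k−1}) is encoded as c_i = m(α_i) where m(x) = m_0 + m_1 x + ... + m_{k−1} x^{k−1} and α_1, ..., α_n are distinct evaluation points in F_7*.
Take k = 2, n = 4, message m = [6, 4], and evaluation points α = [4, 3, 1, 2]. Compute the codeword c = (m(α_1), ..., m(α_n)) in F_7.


c = [1, 4, 3, 0]

Message polynomial: m(x) = 6 + 4·x (mod 7).
For each evaluation point α_i, compute m(α_i) mod 7:
  α_1 = 4: Horner steps 4 → 1, so m(4) = 1.
  α_2 = 3: Horner steps 4 → 4, so m(3) = 4.
  α_3 = 1: Horner steps 4 → 3, so m(1) = 3.
  α_4 = 2: Horner steps 4 → 0, so m(2) = 0.
Codeword c = [1, 4, 3, 0] ∈ F_7^4.


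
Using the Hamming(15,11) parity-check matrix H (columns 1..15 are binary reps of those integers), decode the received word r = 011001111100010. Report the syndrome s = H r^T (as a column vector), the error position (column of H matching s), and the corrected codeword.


s = (0, 1, 0, 1)^T, error position = 5, corrected codeword c = 011011111100010

Compute s = H r^T mod 2 one row at a time:
  s_1 = 1 + 1 + 1 + 0 + 0 + 0 + 1 + 0 = 4 ≡ 0 (mod 2).
  s_2 = 0 + 0 + 1 + 1 + 0 + 0 + 1 + 0 = 3 ≡ 1 (mod 2).
  s_3 = 1 + 1 + 1 + 1 + 1 + 0 + 1 + 0 = 6 ≡ 0 (mod 2).
  s_4 = 0 + 1 + 0 + 1 + 1 + 0 + 0 + 0 = 3 ≡ 1 (mod 2).
s = (0, 1, 0, 1)^T — this equals column 5 of H (binary 0101), so error is at position 5.
Correct: flip bit 5 of r = 011001111100010 to get c = 011011111100010.


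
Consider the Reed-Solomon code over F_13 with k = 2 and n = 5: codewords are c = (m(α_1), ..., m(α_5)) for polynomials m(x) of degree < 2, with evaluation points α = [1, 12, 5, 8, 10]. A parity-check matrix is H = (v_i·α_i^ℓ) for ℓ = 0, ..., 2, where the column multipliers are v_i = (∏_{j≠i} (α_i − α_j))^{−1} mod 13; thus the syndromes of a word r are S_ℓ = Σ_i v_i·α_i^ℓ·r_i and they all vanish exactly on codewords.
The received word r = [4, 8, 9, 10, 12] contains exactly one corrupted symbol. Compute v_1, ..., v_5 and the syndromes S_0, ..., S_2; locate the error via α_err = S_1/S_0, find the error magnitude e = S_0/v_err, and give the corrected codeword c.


S = (6, 9, 7), error at position 4, error magnitude e = 7, c = [4, 8, 9, 3, 12].

Step 1: column multipliers v_i = (∏_{j≠i}(α_i − α_j))^{−1} mod 13.
  i = 1 (α = 1): (1−12)(1−5)(1−8)(1−10) = (−11)·(−4)·(−7)·(−9) = 2772 ≡ 3, so v_1 = 3^{−1} = 9 (mod 13).
  i = 2 (α = 12): (12−1)(12−5)(12−8)(12−10) = 11·7·4·2 = 616 ≡ 5, so v_2 = 5^{−1} = 8 (mod 13).
  i = 3 (α = 5): (5−1)(5−12)(5−8)(5−10) = 4·(−7)·(−3)·(−5) = −420 ≡ 9, so v_3 = 9^{−1} = 3 (mod 13).
  i = 4 (α = 8): (8−1)(8−12)(8−5)(8−10) = 7·(−4)·3·(−2) = 168 ≡ 12, so v_4 = 12^{−1} = 12 (mod 13).
  i = 5 (α = 10): (10−1)(10−12)(10−5)(10−8) = 9·(−2)·5·2 = −180 ≡ 2, so v_5 = 2^{−1} = 7 (mod 13).
  v = [9, 8, 3, 12, 7].
Step 2: syndromes of r = [4, 8, 9, 10, 12] (all sums mod 13).
  S_0 = Σ v_i r_i = 9·4 + 8·8 + 3·9 + 12·10 + 7·12 = 331 ≡ 6.
  S_1 = Σ v_i α_i r_i = 9·1·4 + 8·12·8 + 3·5·9 + 12·8·10 + 7·10·12 = 2739 ≡ 9.
  α_i^2 mod 13 = [1, 1, 12, 12, 9].
  S_2 = Σ v_i α_i^2 r_i = 9·1·4 + 8·1·8 + 3·12·9 + 12·12·10 + 7·9·12 = 2620 ≡ 7.
  S = (6, 9, 7) ≠ 0, so r is not a codeword (an error is present).
Step 3: locate the error. For a single error e at position i, S_ℓ = v_i·e·α_i^ℓ, so α_err = S_1/S_0.
  S_0^{−1} = 6^{−1} = 11 (mod 13), so α_err = 9·11 = 99 ≡ 8 = α_4. Error position i = 4.
  Consistency check: S_2/S_1 = 7·3 = 21 ≡ 8 = α_err ✓ (single-error assumption holds).
Step 4: error magnitude e = S_0/v_4 = S_0·∏_{j≠4}(α_4 − α_j) = 6·12 = 72 ≡ 7 (mod 13).
Step 5: correct position 4: c_4 = r_4 − e = 10 − 7 ≡ 3 (mod 13). Hence c = [4, 8, 9, 3, 12].
  Check: interpolating c through the α_i gives m(x) = 6 + 11·x (degree < 2) with m(α_i) = c_i for every i, so c is indeed a codeword.


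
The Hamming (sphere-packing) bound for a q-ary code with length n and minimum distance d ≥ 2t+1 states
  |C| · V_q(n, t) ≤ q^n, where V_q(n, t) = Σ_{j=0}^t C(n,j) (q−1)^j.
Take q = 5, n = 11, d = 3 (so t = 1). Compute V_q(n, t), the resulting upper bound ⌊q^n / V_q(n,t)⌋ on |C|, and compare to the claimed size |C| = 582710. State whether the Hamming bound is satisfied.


V_q(n, t) = 45, q^n = 48828125, Hamming bound = 1085069, |C| = 582710 ≤ bound (satisfied).

Step 1: Compute V_q(n, t) = Σ_{j=0}^1 C(n, j) (q−1)^j.
  j = 0: C(11,0)·(4)^0 = 1·1 = 1.
  j = 1: C(11,1)·(4)^1 = 11·4 = 44.
  V_q(n, t) = 1 + 44 = 45.
Step 2: q^n = 5^11 = 48828125.
Step 3: Hamming bound ⌊q^n / V_q(n,t)⌋ = ⌊48828125/45⌋ = 1085069.
Step 4: Compare |C| = 582710 to 1085069: satisfied.
The claimed |C| lies below the Hamming bound.


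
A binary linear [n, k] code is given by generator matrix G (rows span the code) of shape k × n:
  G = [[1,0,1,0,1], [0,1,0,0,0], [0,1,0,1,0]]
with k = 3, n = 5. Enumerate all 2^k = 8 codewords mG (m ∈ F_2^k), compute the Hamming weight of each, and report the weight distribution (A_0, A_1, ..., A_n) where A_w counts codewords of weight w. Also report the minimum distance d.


Weight distribution: A_0 = 1, A_1 = 2, A_2 = 1, A_3 = 1, A_4 = 2, A_5 = 1. Minimum distance d = 1.

Enumerate all 2^3 = 8 messages m ∈ F_2^3.
For each, compute codeword c = mG in F_2^5, then tally its weight.
  m = 000 → c = 00000, weight = 0.
  m = 100 → c = 10101, weight = 3.
  m = 010 → c = 01000, weight = 1.
  m = 110 → c = 11101, weight = 4.
  m = 001 → c = 01010, weight = 2.
  m = 101 → c = 11111, weight = 5.
  m = 011 → c = 00010, weight = 1.
  m = 111 → c = 10111, weight = 4.
Tally weights:
  weight 0: 1 codewords.
  weight 1: 2 codewords.
  weight 2: 1 codewords.
  weight 3: 1 codewords.
  weight 4: 2 codewords.
  weight 5: 1 codewords.
Minimum distance d = smallest w > 0 with A_w > 0 = 1.
Sanity: Σ A_w = 8 = 2^3 = 8 ✓.


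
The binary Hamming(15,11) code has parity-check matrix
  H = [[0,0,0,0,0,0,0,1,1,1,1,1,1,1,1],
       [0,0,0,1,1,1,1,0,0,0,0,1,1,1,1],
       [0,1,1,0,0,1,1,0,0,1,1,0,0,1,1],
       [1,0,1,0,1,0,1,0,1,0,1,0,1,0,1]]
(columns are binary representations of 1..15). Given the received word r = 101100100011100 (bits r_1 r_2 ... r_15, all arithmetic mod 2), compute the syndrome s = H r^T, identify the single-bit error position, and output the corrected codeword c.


s = (1, 0, 1, 1)^T, error position = 11, corrected codeword c = 101100100001100

Compute s = H r^T mod 2 one row at a time:
  s_1 = 0 + 0 + 0 + 1 + 1 + 1 + 0 + 0 = 3 ≡ 1 (mod 2).
  s_2 = 1 + 0 + 0 + 1 + 1 + 1 + 0 + 0 = 4 ≡ 0 (mod 2).
  s_3 = 0 + 1 + 0 + 1 + 0 + 1 + 0 + 0 = 3 ≡ 1 (mod 2).
  s_4 = 1 + 1 + 0 + 1 + 0 + 1 + 1 + 0 = 5 ≡ 1 (mod 2).
s = (1, 0, 1, 1)^T — this equals column 11 of H (binary 1011), so error is at position 11.
Correct: flip bit 11 of r = 101100100011100 to get c = 101100100001100.


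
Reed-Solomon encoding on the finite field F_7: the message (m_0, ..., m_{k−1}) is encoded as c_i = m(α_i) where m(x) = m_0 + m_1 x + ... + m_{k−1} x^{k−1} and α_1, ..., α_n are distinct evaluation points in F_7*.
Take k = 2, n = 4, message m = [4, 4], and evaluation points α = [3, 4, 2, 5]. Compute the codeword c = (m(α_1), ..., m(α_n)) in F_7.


c = [2, 6, 5, 3]

Message polynomial: m(x) = 4 + 4·x (mod 7).
For each evaluation point α_i, compute m(α_i) mod 7:
  α_1 = 3: Horner steps 4 → 2, so m(3) = 2.
  α_2 = 4: Horner steps 4 → 6, so m(4) = 6.
  α_3 = 2: Horner steps 4 → 5, so m(2) = 5.
  α_4 = 5: Horner steps 4 → 3, so m(5) = 3.
Codeword c = [2, 6, 5, 3] ∈ F_7^4.


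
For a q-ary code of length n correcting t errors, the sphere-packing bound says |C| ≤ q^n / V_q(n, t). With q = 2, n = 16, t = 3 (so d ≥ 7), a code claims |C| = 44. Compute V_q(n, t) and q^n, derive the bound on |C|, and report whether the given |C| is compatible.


V_q(n, t) = 697, q^n = 65536, Hamming bound = 94, |C| = 44 ≤ bound (satisfied).

Step 1: Compute V_q(n, t) = Σ_{j=0}^3 C(n, j) (q−1)^j.
  j = 0: C(16,0)·(1)^0 = 1·1 = 1.
  j = 1: C(16,1)·(1)^1 = 16·1 = 16.
  j = 2: C(16,2)·(1)^2 = 120·1 = 120.
  j = 3: C(16,3)·(1)^3 = 560·1 = 560.
  V_q(n, t) = 1 + 16 + 120 + 560 = 697.
Step 2: q^n = 2^16 = 65536.
Step 3: Hamming bound ⌊q^n / V_q(n,t)⌋ = ⌊65536/697⌋ = 94.
Step 4: Compare |C| = 44 to 94: satisfied.
The claimed |C| lies below the Hamming bound.


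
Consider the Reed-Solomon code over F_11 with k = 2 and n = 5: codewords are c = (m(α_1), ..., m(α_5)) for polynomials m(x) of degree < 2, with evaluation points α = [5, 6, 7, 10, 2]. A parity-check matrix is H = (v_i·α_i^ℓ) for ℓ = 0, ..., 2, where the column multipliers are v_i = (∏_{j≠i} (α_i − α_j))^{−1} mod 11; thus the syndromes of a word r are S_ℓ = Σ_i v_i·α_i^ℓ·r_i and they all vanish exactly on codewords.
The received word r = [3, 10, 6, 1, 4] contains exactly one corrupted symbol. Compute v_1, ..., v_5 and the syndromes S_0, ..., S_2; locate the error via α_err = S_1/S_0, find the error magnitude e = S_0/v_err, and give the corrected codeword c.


S = (1, 10, 1), error at position 4, error magnitude e = 7, c = [3, 10, 6, 5, 4].

Step 1: column multipliers v_i = (∏_{j≠i}(α_i − α_j))^{−1} mod 11.
  i = 1 (α = 5): (5−6)(5−7)(5−10)(5−2) = (−1)·(−2)·(−5)·3 = −30 ≡ 3, so v_1 = 3^{−1} = 4 (mod 11).
  i = 2 (α = 6): (6−5)(6−7)(6−10)(6−2) = 1·(−1)·(−4)·4 = 16 ≡ 5, so v_2 = 5^{−1} = 9 (mod 11).
  i = 3 (α = 7): (7−5)(7−6)(7−10)(7−2) = 2·1·(−3)·5 = −30 ≡ 3, so v_3 = 3^{−1} = 4 (mod 11).
  i = 4 (α = 10): (10−5)(10−6)(10−7)(10−2) = 5·4·3·8 = 480 ≡ 7, so v_4 = 7^{−1} = 8 (mod 11).
  i = 5 (α = 2): (2−5)(2−6)(2−7)(2−10) = (−3)·(−4)·(−5)·(−8) = 480 ≡ 7, so v_5 = 7^{−1} = 8 (mod 11).
  v = [4, 9, 4, 8, 8].
Step 2: syndromes of r = [3, 10, 6, 1, 4] (all sums mod 11).
  S_0 = Σ v_i r_i = 4·3 + 9·10 + 4·6 + 8·1 + 8·4 = 166 ≡ 1.
  S_1 = Σ v_i α_i r_i = 4·5·3 + 9·6·10 + 4·7·6 + 8·10·1 + 8·2·4 = 912 ≡ 10.
  α_i^2 mod 11 = [3, 3, 5, 1, 4].
  S_2 = Σ v_i α_i^2 r_i = 4·3·3 + 9·3·10 + 4·5·6 + 8·1·1 + 8·4·4 = 562 ≡ 1.
  S = (1, 10, 1) ≠ 0, so r is not a codeword (an error is present).
Step 3: locate the error. For a single error e at position i, S_ℓ = v_i·e·α_i^ℓ, so α_err = S_1/S_0.
  S_0^{−1} = 1^{−1} = 1 (mod 11), so α_err = 10·1 = 10 ≡ 10 = α_4. Error position i = 4.
  Consistency check: S_2/S_1 = 1·10 = 10 ≡ 10 = α_err ✓ (single-error assumption holds).
Step 4: error magnitude e = S_0/v_4 = S_0·∏_{j≠4}(α_4 − α_j) = 1·7 = 7 ≡ 7 (mod 11).
Step 5: correct position 4: c_4 = r_4 − e = 1 − 7 ≡ 5 (mod 11). Hence c = [3, 10, 6, 5, 4].
  Check: interpolating c through the α_i gives m(x) = 1 + 7·x (degree < 2) with m(α_i) = c_i for every i, so c is indeed a codeword.


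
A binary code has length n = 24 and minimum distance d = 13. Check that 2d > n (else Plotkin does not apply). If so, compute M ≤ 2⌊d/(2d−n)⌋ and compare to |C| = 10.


Plotkin bound M ≤ 12; given |C| = 10 ≤ bound (satisfied).

Check applicability: 2d = 26, n = 24.
2d − n = 2 > 0, so Plotkin applies.
Compute d/(2d−n) = 13/2 ≈ 6.5000.
⌊d/(2d−n)⌋ = 6.
Plotkin bound: M ≤ 2·6 = 12.
Given |C| = 10, check: satisfied.
This |C| is below the Plotkin bound.


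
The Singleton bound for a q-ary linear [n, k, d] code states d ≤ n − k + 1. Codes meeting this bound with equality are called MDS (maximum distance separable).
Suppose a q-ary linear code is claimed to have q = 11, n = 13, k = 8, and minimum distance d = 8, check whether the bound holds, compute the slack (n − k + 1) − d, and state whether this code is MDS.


Singleton RHS = n − k + 1 = 6, slack = -2, bound violated (no such code; not MDS).

Singleton bound: d ≤ n − k + 1.
Here n = 13, k = 8, so n − k + 1 = 6.
Given d = 8, check d ≤ 6: NO.
Slack = (n − k + 1) − d = -2.
The slack is negative: d = 8 exceeds n − k + 1 = 6 by 2, so the Singleton bound is violated and no linear [13, 8, 8]_11 code can exist. In particular it is not MDS (MDS requires d = n − k + 1 exactly).
Description: the claimed parameters are [13, 8, 8]_11; such a code would be impossible (violates the Singleton bound).


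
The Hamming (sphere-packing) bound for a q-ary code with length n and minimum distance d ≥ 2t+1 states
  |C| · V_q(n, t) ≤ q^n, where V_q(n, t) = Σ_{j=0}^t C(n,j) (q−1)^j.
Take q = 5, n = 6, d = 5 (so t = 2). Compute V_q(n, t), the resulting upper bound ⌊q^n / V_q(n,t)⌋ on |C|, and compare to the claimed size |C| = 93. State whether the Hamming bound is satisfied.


V_q(n, t) = 265, q^n = 15625, Hamming bound = 58, |C| = 93 > bound (violated).

Step 1: Compute V_q(n, t) = Σ_{j=0}^2 C(n, j) (q−1)^j.
  j = 0: C(6,0)·(4)^0 = 1·1 = 1.
  j = 1: C(6,1)·(4)^1 = 6·4 = 24.
  j = 2: C(6,2)·(4)^2 = 15·16 = 240.
  V_q(n, t) = 1 + 24 + 240 = 265.
Step 2: q^n = 5^6 = 15625.
Step 3: Hamming bound ⌊q^n / V_q(n,t)⌋ = ⌊15625/265⌋ = 58.
Step 4: Compare |C| = 93 to 58: violated.
The claimed |C| lies above the Hamming bound, so no 5-ary code of length 6 with d ≥ 5 can have 93 codewords.


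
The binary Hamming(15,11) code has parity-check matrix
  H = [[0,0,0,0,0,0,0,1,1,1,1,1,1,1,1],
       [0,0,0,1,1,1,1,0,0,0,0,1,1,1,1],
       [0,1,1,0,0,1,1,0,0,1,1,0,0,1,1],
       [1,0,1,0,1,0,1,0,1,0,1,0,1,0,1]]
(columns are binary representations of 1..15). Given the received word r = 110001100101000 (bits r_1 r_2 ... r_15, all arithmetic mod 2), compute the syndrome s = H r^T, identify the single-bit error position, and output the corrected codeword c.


s = (0, 1, 0, 0)^T, error position = 4, corrected codeword c = 110101100101000

Compute s = H r^T mod 2 one row at a time:
  s_1 = 0 + 0 + 1 + 0 + 1 + 0 + 0 + 0 = 2 ≡ 0 (mod 2).
  s_2 = 0 + 0 + 1 + 1 + 1 + 0 + 0 + 0 = 3 ≡ 1 (mod 2).
  s_3 = 1 + 0 + 1 + 1 + 1 + 0 + 0 + 0 = 4 ≡ 0 (mod 2).
  s_4 = 1 + 0 + 0 + 1 + 0 + 0 + 0 + 0 = 2 ≡ 0 (mod 2).
s = (0, 1, 0, 0)^T — this equals column 4 of H (binary 0100), so error is at position 4.
Correct: flip bit 4 of r = 110001100101000 to get c = 110101100101000.
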